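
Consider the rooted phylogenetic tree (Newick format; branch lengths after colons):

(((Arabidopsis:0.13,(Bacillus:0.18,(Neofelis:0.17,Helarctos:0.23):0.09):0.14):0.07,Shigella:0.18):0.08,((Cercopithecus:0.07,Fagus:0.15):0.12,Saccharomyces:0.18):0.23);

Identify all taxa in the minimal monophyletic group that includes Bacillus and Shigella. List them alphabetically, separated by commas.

Arabidopsis, Bacillus, Helarctos, Neofelis, Shigella

Tracing Bacillus: it sits inside (Bacillus,(Neofelis,Helarctos)).
Tracing Shigella: it sits inside ((Arabidopsis,(Bacillus,(Neofelis,Helarctos))),Shigella).
The smallest clade enclosing both is ((Arabidopsis,(Bacillus,(Neofelis,Helarctos))),Shigella); the answer is its 5 terminal taxa in alphabetical order.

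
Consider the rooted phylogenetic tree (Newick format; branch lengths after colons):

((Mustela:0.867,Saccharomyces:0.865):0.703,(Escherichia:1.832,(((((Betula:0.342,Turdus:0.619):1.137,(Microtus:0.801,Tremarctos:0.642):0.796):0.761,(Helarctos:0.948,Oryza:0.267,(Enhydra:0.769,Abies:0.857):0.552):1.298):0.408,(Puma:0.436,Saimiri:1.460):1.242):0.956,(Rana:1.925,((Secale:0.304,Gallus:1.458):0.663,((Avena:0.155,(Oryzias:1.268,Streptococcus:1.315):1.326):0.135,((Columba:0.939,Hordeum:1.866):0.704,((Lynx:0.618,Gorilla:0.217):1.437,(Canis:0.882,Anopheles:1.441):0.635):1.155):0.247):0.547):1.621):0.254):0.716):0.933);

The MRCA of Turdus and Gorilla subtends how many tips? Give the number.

The MRCA of Turdus and Gorilla is the node subtending (((((Betula,Turdus),(Microtus,Tremarctos)),(Helarctos,Oryza,(Enhydra,Abies))),(Puma,Saimiri)),(Rana,((Secale,Gallus),((Avena,(Oryzias,Streptococcus)),((Columba,Hordeum),((Lynx,Gorilla),(Canis,Anopheles))))))).
That clade contains 22 terminal taxa: Abies, Anopheles, Avena, Betula, Canis, Columba, Enhydra, Gallus, Gorilla, Helarctos, Hordeum, Lynx, Microtus, Oryza, Oryzias, Puma, Rana, Saimiri, Secale, Streptococcus, Tremarctos, Turdus.

22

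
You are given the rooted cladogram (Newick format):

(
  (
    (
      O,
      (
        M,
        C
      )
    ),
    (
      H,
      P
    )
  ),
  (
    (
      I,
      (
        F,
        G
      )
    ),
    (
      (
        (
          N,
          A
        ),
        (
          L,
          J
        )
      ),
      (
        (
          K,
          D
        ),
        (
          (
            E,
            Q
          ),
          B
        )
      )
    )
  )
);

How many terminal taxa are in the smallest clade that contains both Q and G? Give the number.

The MRCA of Q and G is the node subtending ((I,(F,G)),(((N,A),(L,J)),((K,D),((E,Q),B)))).
That clade contains 12 terminal taxa: A, B, D, E, F, G, I, J, K, L, N, Q.

12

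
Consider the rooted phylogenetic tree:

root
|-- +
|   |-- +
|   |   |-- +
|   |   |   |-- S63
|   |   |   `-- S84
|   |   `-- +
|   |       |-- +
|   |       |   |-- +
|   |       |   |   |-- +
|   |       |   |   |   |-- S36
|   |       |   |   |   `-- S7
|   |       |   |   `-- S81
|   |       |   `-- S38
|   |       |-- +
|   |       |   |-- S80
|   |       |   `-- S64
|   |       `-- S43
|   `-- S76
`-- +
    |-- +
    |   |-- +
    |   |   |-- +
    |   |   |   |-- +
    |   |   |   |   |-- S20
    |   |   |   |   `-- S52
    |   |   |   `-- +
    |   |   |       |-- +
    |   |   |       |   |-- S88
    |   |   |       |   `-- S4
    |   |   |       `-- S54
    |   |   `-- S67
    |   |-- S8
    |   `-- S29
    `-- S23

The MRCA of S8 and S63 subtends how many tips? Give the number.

The MRCA of S8 and S63 is the root, so the clade is the entire tree.
That clade contains 19 terminal taxa: S20, S23, S29, S36, S38, S4, S43, S52, S54, S63, S64, S67, S7, S76, S8, S80, S81, S84, S88.

19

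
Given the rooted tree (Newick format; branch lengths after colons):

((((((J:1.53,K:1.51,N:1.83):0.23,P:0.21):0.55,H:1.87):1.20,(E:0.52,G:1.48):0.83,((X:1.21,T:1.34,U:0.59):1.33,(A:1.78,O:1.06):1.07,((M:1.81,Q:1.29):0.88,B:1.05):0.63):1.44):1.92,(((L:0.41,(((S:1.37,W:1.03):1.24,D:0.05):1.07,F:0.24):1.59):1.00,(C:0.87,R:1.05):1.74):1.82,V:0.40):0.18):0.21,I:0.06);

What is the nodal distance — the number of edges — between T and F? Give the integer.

The MRCA of T and F is the node subtending (((((J,K,N),P),H),(E,G),((X,T,U),(A,O),((M,Q),B))),(((L,(((S,W),D),F)),(C,R)),V)).
From T up to that node: 4 branches. From F up to the same node: 5 branches. Total: 4 + 5 = 9.

9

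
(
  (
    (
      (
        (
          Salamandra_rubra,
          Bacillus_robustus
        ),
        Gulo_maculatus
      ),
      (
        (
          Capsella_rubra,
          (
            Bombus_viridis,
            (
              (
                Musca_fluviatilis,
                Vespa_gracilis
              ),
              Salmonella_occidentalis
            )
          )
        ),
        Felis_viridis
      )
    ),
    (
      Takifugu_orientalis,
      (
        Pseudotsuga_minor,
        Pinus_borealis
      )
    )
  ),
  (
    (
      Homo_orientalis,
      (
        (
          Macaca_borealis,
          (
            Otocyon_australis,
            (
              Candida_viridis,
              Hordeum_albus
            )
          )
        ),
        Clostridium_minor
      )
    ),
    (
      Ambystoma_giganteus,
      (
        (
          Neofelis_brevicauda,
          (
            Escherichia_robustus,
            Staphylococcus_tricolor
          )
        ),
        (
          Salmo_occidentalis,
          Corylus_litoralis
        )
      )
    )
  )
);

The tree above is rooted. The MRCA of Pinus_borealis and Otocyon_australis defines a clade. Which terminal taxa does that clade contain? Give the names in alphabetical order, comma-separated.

Tracing Pinus_borealis: it sits inside (Pseudotsuga_minor,Pinus_borealis).
Tracing Otocyon_australis: it sits inside (Otocyon_australis,(Candida_viridis,Hordeum_albus)).
The smallest clade enclosing both is the whole tree (their MRCA is the root), so the answer is all 24 tips in alphabetical order.

Ambystoma_giganteus, Bacillus_robustus, Bombus_viridis, Candida_viridis, Capsella_rubra, Clostridium_minor, Corylus_litoralis, Escherichia_robustus, Felis_viridis, Gulo_maculatus, Homo_orientalis, Hordeum_albus, Macaca_borealis, Musca_fluviatilis, Neofelis_brevicauda, Otocyon_australis, Pinus_borealis, Pseudotsuga_minor, Salamandra_rubra, Salmo_occidentalis, Salmonella_occidentalis, Staphylococcus_tricolor, Takifugu_orientalis, Vespa_gracilis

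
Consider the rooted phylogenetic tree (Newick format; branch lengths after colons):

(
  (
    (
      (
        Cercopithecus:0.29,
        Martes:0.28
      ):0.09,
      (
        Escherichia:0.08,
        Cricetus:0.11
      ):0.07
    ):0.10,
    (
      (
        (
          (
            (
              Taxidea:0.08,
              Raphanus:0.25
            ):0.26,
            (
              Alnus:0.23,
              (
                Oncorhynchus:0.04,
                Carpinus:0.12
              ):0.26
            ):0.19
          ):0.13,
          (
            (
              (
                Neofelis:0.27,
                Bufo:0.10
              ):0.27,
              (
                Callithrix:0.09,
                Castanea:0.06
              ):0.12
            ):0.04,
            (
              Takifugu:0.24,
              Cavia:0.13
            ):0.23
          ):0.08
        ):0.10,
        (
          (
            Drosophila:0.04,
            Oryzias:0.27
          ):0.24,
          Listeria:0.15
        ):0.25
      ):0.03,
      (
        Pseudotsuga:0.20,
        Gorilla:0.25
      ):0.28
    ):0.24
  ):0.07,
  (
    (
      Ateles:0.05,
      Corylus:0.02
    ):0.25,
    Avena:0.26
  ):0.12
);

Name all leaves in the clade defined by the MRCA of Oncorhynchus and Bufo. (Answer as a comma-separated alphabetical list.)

Tracing Oncorhynchus: it sits inside (Oncorhynchus,Carpinus).
Tracing Bufo: it sits inside (Neofelis,Bufo).
The smallest clade enclosing both is (((Taxidea,Raphanus),(Alnus,(Oncorhynchus,Carpinus))),(((Neofelis,Bufo),(Callithrix,Castanea)),(Takifugu,Cavia))); the answer is its 11 terminal taxa in alphabetical order.

Alnus, Bufo, Callithrix, Carpinus, Castanea, Cavia, Neofelis, Oncorhynchus, Raphanus, Takifugu, Taxidea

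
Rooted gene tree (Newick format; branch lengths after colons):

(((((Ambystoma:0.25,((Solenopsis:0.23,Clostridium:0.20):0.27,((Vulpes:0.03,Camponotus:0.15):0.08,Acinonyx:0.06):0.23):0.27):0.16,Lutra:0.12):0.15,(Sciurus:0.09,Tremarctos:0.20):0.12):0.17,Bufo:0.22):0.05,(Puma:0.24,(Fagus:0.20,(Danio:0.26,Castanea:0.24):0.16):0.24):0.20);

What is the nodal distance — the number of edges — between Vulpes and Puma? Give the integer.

10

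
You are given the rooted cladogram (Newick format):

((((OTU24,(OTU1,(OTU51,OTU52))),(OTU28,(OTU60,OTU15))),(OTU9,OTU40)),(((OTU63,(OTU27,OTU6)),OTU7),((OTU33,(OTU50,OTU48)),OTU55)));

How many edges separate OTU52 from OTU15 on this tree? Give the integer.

The MRCA of OTU52 and OTU15 is the node subtending ((OTU24,(OTU1,(OTU51,OTU52))),(OTU28,(OTU60,OTU15))).
From OTU52 up to that node: 4 branches. From OTU15 up to the same node: 3 branches. Total: 4 + 3 = 7.

7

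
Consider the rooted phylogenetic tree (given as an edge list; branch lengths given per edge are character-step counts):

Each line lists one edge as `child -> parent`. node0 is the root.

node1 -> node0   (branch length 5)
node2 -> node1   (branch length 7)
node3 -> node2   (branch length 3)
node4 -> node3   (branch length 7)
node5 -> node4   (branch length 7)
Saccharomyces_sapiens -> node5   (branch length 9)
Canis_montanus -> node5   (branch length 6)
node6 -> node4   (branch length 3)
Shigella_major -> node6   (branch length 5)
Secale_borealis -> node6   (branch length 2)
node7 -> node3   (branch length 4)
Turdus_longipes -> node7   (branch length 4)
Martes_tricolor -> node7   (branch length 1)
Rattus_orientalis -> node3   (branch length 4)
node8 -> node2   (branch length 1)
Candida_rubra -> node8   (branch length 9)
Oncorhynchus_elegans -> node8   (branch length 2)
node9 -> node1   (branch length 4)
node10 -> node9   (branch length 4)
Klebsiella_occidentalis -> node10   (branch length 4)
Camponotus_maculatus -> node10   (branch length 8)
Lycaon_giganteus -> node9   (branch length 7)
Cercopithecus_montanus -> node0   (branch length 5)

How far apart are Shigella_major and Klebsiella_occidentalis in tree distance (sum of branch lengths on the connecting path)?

37

The path runs Shigella_major → … → MRCA → … → Klebsiella_occidentalis; the MRCA is the node subtending (((((Saccharomyces_sapiens,Canis_montanus),(Shigella_major,Secale_borealis)),(Turdus_longipes,Martes_tricolor),Rattus_orientalis),(Candida_rubra,Oncorhynchus_elegans)),((Klebsiella_occidentalis,Camponotus_maculatus),Lycaon_giganteus)).
Branch lengths along that path: 5 + 3 + 7 + 3 + 7 + 4 + 4 + 4 = 37.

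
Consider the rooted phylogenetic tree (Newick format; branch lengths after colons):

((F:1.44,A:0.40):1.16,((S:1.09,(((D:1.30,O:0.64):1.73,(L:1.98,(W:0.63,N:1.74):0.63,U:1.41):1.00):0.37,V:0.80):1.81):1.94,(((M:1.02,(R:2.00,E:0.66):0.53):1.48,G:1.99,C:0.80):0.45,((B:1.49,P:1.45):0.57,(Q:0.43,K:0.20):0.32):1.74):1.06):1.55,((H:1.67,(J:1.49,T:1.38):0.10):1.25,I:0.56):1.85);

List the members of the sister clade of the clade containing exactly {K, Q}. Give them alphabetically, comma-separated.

B, P

The clade containing exactly {K, Q} attaches to the tree at the node subtending ((B,P),(Q,K)).
The other lineage descending from that same node — the sister group — is (B,P); its 2 tips in alphabetical order are the answer.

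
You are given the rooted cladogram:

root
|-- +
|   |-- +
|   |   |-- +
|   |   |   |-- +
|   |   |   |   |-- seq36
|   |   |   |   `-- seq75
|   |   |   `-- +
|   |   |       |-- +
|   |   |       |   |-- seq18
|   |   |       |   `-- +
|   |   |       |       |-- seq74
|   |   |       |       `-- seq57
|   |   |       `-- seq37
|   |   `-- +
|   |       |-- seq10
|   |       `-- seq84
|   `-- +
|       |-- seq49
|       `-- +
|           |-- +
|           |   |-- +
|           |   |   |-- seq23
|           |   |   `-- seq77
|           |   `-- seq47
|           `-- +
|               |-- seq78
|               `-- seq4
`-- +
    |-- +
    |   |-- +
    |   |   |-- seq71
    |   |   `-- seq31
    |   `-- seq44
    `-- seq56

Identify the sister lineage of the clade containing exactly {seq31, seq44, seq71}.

seq56

The clade containing exactly {seq31, seq44, seq71} attaches to the tree at the node subtending (((seq71,seq31),seq44),seq56).
The other lineage descending from that same node — the sister group — is the single tip seq56.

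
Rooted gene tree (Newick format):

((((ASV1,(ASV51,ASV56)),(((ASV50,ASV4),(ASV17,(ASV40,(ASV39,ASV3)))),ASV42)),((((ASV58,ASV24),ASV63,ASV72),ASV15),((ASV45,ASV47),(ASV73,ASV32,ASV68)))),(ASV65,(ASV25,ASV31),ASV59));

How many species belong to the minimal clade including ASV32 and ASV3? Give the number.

The MRCA of ASV32 and ASV3 is the node subtending (((ASV1,(ASV51,ASV56)),(((ASV50,ASV4),(ASV17,(ASV40,(ASV39,ASV3)))),ASV42)),((((ASV58,ASV24),ASV63,ASV72),ASV15),((ASV45,ASV47),(ASV73,ASV32,ASV68)))).
That clade contains 20 terminal taxa: ASV1, ASV15, ASV17, ASV24, ASV3, ASV32, ASV39, ASV4, ASV40, ASV42, ASV45, ASV47, ASV50, ASV51, ASV56, ASV58, ASV63, ASV68, ASV72, ASV73.

20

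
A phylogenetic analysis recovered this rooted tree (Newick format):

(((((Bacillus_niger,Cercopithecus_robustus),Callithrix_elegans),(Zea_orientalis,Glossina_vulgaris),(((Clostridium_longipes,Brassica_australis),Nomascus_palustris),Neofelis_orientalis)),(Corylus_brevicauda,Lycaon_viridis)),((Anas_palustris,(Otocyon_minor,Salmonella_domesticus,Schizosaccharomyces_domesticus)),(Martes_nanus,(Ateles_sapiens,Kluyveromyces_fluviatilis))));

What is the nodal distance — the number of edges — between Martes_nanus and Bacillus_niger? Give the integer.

The MRCA of Martes_nanus and Bacillus_niger is the root of the tree.
From Martes_nanus up to that node: 3 branches. From Bacillus_niger up to the same node: 5 branches. Total: 3 + 5 = 8.

8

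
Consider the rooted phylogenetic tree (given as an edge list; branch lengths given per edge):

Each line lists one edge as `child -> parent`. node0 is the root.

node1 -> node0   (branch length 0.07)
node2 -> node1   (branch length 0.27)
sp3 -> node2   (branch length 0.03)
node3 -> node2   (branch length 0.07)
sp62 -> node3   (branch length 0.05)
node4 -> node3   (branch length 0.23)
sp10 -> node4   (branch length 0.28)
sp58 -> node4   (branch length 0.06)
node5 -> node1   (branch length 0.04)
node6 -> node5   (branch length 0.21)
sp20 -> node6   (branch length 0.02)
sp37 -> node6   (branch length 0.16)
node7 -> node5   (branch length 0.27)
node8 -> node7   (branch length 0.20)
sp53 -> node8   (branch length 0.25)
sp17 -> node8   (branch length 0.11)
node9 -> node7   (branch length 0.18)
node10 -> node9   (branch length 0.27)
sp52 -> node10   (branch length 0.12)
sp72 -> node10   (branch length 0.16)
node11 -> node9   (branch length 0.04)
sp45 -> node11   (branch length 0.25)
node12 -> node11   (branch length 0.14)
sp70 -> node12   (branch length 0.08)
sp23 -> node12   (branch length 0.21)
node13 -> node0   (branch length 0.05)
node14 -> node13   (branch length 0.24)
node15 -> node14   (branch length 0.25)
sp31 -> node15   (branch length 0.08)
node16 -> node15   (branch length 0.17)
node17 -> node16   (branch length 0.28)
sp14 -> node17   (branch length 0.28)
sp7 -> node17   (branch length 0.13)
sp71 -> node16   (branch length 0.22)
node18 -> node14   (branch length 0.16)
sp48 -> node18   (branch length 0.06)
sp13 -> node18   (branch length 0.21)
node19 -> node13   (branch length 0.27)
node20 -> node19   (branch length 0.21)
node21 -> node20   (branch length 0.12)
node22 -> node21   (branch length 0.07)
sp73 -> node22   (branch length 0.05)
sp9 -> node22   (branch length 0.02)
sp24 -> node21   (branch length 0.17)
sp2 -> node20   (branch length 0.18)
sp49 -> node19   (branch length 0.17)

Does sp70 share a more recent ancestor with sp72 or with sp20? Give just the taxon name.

sp72

The MRCA of sp70 and sp72 subtends ((sp52,sp72),(sp45,(sp70,sp23))) (5 taxa).
The MRCA of sp70 and sp20 subtends ((sp20,sp37),((sp53,sp17),((sp52,sp72),(sp45,(sp70,sp23))))) (9 taxa).
The first is nested inside the second, so sp70 shares a more recent common ancestor with sp72.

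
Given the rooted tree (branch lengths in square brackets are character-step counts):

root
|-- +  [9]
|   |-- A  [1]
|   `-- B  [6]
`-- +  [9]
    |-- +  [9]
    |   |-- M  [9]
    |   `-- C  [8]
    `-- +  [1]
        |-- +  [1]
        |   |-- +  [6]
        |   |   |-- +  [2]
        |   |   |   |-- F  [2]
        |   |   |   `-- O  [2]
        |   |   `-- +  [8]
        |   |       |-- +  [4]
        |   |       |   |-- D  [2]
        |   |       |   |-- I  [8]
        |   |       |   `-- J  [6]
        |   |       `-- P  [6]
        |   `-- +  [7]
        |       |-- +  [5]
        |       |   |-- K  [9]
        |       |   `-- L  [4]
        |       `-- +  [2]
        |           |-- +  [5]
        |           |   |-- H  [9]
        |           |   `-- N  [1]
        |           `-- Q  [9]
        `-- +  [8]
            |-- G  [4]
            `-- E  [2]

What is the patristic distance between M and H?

43

The path runs M → … → MRCA → … → H; the MRCA is the node subtending ((M,C),((((F,O),((D,I,J),P)),((K,L),((H,N),Q))),(G,E))).
Branch lengths along that path: 9 + 9 + 1 + 1 + 7 + 2 + 5 + 9 = 43.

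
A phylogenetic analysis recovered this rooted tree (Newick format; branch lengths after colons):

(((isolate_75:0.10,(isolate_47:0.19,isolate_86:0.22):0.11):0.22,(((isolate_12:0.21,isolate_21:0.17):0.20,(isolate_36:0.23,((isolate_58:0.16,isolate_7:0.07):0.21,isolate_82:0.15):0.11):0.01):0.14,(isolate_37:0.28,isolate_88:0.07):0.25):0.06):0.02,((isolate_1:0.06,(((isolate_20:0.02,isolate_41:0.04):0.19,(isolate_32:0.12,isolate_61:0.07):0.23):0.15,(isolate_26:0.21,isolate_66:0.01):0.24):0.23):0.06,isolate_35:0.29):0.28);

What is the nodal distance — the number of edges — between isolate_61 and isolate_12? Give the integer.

The MRCA of isolate_61 and isolate_12 is the root of the tree.
From isolate_61 up to that node: 6 branches. From isolate_12 up to the same node: 5 branches. Total: 6 + 5 = 11.

11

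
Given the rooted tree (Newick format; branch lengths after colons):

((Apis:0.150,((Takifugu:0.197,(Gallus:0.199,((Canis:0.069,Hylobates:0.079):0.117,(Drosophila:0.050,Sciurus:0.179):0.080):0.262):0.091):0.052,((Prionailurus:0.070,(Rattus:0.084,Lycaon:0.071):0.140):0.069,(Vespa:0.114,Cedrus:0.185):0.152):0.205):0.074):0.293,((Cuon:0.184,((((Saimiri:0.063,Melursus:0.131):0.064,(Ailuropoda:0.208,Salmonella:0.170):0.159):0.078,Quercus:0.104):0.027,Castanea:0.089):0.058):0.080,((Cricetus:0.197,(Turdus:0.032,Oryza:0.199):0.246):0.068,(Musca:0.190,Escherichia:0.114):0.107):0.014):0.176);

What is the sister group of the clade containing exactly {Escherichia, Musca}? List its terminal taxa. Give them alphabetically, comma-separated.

Cricetus, Oryza, Turdus

The clade containing exactly {Escherichia, Musca} attaches to the tree at the node subtending ((Cricetus,(Turdus,Oryza)),(Musca,Escherichia)).
The other lineage descending from that same node — the sister group — is (Cricetus,(Turdus,Oryza)); its 3 tips in alphabetical order are the answer.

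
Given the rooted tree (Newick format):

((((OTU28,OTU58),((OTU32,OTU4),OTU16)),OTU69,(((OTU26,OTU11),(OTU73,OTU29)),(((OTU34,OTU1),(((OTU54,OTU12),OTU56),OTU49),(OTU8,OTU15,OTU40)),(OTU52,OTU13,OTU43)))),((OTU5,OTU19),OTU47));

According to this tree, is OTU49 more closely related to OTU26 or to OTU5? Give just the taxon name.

The MRCA of OTU49 and OTU26 subtends (((OTU26,OTU11),(OTU73,OTU29)),(((OTU34,OTU1),(((OTU54,OTU12),OTU56),OTU49),(OTU8,OTU15,OTU40)),(OTU52,OTU13,OTU43))) (16 taxa).
The MRCA of OTU49 and OTU5 is the root, subtending the entire tree (25 taxa).
The first is nested inside the second, so OTU49 shares a more recent common ancestor with OTU26.

OTU26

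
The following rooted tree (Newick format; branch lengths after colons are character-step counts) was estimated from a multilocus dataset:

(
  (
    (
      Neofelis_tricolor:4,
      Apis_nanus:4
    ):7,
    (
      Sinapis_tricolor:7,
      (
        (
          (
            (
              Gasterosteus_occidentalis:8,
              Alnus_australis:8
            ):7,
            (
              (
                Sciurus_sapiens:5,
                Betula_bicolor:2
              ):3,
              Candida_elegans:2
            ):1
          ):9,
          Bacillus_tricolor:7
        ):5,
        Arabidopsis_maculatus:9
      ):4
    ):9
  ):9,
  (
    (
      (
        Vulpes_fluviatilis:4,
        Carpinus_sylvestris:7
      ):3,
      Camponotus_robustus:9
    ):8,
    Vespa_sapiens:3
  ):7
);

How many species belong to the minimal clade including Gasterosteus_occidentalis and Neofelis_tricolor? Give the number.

10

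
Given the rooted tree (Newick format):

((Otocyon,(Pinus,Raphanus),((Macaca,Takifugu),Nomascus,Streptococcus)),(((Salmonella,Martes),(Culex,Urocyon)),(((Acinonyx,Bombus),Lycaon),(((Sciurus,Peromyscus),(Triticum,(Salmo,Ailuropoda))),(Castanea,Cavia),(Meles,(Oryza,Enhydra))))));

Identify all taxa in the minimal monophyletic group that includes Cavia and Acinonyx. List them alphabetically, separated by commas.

Acinonyx, Ailuropoda, Bombus, Castanea, Cavia, Enhydra, Lycaon, Meles, Oryza, Peromyscus, Salmo, Sciurus, Triticum

Tracing Cavia: it sits inside (Castanea,Cavia).
Tracing Acinonyx: it sits inside (Acinonyx,Bombus).
The smallest clade enclosing both is (((Acinonyx,Bombus),Lycaon),(((Sciurus,Peromyscus),(Triticum,(Salmo,Ailuropoda))),(Castanea,Cavia),(Meles,(Oryza,Enhydra)))); the answer is its 13 terminal taxa in alphabetical order.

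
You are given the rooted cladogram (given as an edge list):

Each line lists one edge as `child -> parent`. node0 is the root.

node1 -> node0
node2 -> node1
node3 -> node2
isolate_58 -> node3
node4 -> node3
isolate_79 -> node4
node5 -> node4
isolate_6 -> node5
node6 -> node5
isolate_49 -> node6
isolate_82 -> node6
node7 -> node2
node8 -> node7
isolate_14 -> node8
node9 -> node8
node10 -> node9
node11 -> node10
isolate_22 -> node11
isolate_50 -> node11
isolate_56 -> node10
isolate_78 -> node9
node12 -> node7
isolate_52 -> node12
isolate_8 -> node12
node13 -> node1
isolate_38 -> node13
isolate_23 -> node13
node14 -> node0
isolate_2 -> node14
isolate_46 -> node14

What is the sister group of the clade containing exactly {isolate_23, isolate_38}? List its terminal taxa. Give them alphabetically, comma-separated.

isolate_14, isolate_22, isolate_49, isolate_50, isolate_52, isolate_56, isolate_58, isolate_6, isolate_78, isolate_79, isolate_8, isolate_82

The clade containing exactly {isolate_23, isolate_38} attaches to the tree at the node subtending (((isolate_58,(isolate_79,(isolate_6,(isolate_49,isolate_82)))),((isolate_14,(((isolate_22,isolate_50),isolate_56),isolate_78)),(isolate_52,isolate_8))),(isolate_38,isolate_23)).
The other lineage descending from that same node — the sister group — is ((isolate_58,(isolate_79,(isolate_6,(isolate_49,isolate_82)))),((isolate_14,(((isolate_22,isolate_50),isolate_56),isolate_78)),(isolate_52,isolate_8))); its 12 tips in alphabetical order are the answer.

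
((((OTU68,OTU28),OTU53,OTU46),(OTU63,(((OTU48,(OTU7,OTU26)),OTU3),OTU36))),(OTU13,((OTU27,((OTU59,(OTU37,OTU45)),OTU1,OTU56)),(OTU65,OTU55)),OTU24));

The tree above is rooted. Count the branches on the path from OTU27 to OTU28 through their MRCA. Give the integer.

8

The MRCA of OTU27 and OTU28 is the root of the tree.
From OTU27 up to that node: 4 branches. From OTU28 up to the same node: 4 branches. Total: 4 + 4 = 8.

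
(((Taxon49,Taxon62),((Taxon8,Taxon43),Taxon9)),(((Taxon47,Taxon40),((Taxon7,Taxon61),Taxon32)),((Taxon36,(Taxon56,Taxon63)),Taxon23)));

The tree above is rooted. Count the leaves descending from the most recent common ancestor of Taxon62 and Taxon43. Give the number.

The MRCA of Taxon62 and Taxon43 is the node subtending ((Taxon49,Taxon62),((Taxon8,Taxon43),Taxon9)).
That clade contains 5 terminal taxa: Taxon43, Taxon49, Taxon62, Taxon8, Taxon9.

5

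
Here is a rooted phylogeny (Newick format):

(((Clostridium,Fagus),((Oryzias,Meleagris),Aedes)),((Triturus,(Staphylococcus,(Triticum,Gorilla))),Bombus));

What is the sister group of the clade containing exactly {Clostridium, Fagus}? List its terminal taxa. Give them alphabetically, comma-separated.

Aedes, Meleagris, Oryzias

The clade containing exactly {Clostridium, Fagus} attaches to the tree at the node subtending ((Clostridium,Fagus),((Oryzias,Meleagris),Aedes)).
The other lineage descending from that same node — the sister group — is ((Oryzias,Meleagris),Aedes); its 3 tips in alphabetical order are the answer.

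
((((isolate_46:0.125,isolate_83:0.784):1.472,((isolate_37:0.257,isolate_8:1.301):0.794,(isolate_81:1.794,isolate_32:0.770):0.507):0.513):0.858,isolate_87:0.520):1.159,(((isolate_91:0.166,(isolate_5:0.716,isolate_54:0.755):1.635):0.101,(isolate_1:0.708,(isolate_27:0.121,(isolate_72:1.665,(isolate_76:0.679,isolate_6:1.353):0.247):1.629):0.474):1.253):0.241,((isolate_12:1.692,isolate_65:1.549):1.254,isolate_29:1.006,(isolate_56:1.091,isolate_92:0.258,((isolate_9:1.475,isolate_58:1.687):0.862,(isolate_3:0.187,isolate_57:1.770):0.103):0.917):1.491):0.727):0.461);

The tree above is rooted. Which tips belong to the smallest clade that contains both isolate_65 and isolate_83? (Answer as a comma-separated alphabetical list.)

isolate_1, isolate_12, isolate_27, isolate_29, isolate_3, isolate_32, isolate_37, isolate_46, isolate_5, isolate_54, isolate_56, isolate_57, isolate_58, isolate_6, isolate_65, isolate_72, isolate_76, isolate_8, isolate_81, isolate_83, isolate_87, isolate_9, isolate_91, isolate_92

Tracing isolate_65: it sits inside (isolate_12,isolate_65).
Tracing isolate_83: it sits inside (isolate_46,isolate_83).
The smallest clade enclosing both is the whole tree (their MRCA is the root), so the answer is all 24 tips in alphabetical order.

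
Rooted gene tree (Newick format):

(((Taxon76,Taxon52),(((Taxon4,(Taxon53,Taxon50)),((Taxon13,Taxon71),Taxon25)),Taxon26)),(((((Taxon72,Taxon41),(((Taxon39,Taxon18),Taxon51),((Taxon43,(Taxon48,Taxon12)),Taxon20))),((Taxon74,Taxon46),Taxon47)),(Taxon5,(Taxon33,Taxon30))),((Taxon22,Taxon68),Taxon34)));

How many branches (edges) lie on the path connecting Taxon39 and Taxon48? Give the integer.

The MRCA of Taxon39 and Taxon48 is the node subtending (((Taxon39,Taxon18),Taxon51),((Taxon43,(Taxon48,Taxon12)),Taxon20)).
From Taxon39 up to that node: 3 branches. From Taxon48 up to the same node: 4 branches. Total: 3 + 4 = 7.

7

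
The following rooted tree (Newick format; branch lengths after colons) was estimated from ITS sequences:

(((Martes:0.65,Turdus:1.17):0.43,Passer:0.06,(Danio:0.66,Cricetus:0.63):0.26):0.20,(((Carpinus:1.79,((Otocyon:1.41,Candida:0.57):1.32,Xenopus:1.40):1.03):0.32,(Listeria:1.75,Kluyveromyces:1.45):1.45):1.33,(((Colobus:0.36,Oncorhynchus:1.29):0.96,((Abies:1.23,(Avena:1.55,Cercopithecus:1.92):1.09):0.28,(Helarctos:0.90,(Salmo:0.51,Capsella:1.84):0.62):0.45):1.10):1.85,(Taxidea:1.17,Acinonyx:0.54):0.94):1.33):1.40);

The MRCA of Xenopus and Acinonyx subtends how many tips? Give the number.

The MRCA of Xenopus and Acinonyx is the node subtending (((Carpinus,((Otocyon,Candida),Xenopus)),(Listeria,Kluyveromyces)),(((Colobus,Oncorhynchus),((Abies,(Avena,Cercopithecus)),(Helarctos,(Salmo,Capsella)))),(Taxidea,Acinonyx))).
That clade contains 16 terminal taxa: Abies, Acinonyx, Avena, Candida, Capsella, Carpinus, Cercopithecus, Colobus, Helarctos, Kluyveromyces, Listeria, Oncorhynchus, Otocyon, Salmo, Taxidea, Xenopus.

16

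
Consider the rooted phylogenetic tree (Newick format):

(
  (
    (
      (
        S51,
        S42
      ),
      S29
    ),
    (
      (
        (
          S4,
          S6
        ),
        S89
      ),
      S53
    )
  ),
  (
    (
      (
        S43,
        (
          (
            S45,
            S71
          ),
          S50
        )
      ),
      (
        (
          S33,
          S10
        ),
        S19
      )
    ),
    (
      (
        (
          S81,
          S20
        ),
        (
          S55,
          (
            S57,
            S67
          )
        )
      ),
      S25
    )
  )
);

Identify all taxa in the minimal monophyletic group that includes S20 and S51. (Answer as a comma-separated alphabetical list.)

Tracing S20: it sits inside (S81,S20).
Tracing S51: it sits inside (S51,S42).
The smallest clade enclosing both is the whole tree (their MRCA is the root), so the answer is all 20 tips in alphabetical order.

S10, S19, S20, S25, S29, S33, S4, S42, S43, S45, S50, S51, S53, S55, S57, S6, S67, S71, S81, S89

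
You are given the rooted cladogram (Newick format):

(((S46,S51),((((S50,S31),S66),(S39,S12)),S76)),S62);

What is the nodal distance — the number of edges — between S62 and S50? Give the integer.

7

The MRCA of S62 and S50 is the root of the tree.
From S62 up to that node: 1 branch. From S50 up to the same node: 6 branches. Total: 1 + 6 = 7.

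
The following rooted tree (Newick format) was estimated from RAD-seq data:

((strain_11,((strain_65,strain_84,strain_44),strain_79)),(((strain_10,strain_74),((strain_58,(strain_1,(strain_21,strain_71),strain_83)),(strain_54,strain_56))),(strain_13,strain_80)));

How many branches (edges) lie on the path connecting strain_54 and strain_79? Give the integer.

The MRCA of strain_54 and strain_79 is the root of the tree.
From strain_54 up to that node: 5 branches. From strain_79 up to the same node: 3 branches. Total: 5 + 3 = 8.

8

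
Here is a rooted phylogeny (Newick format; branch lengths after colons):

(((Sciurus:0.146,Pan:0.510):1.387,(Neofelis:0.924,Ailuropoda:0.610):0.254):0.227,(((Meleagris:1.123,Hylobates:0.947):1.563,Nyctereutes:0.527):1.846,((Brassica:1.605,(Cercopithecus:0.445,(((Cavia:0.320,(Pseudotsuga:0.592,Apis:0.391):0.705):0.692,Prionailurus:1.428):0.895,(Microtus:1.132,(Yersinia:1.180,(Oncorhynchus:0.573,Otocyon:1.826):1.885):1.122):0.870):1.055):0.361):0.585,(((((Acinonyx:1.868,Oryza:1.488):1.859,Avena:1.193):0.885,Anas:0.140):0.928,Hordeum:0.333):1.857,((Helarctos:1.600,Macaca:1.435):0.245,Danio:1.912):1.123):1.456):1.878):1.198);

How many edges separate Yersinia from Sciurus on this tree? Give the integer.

11

The MRCA of Yersinia and Sciurus is the root of the tree.
From Yersinia up to that node: 8 branches. From Sciurus up to the same node: 3 branches. Total: 8 + 3 = 11.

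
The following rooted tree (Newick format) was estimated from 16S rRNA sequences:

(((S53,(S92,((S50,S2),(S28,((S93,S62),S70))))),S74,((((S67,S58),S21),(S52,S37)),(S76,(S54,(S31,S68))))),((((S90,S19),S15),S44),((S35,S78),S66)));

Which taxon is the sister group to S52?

S52 attaches to the tree at the node subtending (S52,S37).
The other lineage descending from that same node — the sister group — is the single tip S37.

S37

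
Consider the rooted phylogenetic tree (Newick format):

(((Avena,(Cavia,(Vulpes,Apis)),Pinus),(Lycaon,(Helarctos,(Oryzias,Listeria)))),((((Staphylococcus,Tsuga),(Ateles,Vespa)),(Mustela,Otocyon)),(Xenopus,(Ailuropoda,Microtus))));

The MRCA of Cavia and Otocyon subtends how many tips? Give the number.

The MRCA of Cavia and Otocyon is the root, so the clade is the entire tree.
That clade contains 18 terminal taxa: Ailuropoda, Apis, Ateles, Avena, Cavia, Helarctos, Listeria, Lycaon, Microtus, Mustela, Oryzias, Otocyon, Pinus, Staphylococcus, Tsuga, Vespa, Vulpes, Xenopus.

18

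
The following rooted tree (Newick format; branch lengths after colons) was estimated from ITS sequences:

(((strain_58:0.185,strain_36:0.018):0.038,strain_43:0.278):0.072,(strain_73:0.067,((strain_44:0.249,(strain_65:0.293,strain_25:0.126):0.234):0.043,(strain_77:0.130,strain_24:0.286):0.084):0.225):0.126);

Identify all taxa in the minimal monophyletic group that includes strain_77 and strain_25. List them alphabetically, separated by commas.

strain_24, strain_25, strain_44, strain_65, strain_77

Tracing strain_77: it sits inside (strain_77,strain_24).
Tracing strain_25: it sits inside (strain_65,strain_25).
The smallest clade enclosing both is ((strain_44,(strain_65,strain_25)),(strain_77,strain_24)); the answer is its 5 terminal taxa in alphabetical order.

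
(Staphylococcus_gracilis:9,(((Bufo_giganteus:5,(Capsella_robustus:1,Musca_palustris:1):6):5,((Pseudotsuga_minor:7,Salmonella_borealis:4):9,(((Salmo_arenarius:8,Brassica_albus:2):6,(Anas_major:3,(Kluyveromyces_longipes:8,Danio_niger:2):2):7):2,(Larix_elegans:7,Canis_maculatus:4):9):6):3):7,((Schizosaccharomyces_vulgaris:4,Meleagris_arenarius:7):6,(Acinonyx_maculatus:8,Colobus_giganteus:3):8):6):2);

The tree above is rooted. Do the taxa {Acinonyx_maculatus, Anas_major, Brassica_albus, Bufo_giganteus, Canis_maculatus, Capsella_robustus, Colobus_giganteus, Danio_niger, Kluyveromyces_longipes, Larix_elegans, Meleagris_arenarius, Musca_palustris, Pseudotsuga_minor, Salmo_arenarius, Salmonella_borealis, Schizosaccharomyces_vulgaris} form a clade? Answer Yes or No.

The most recent common ancestor of these taxa subtends (((Bufo_giganteus,(Capsella_robustus,Musca_palustris)),((Pseudotsuga_minor,Salmonella_borealis),(((Salmo_arenarius,Brassica_albus),(Anas_major,(Kluyveromyces_longipes,Danio_niger))),(Larix_elegans,Canis_maculatus)))),((Schizosaccharomyces_vulgaris,Meleagris_arenarius),(Acinonyx_maculatus,Colobus_giganteus))).
That clade has exactly 16 tips — every listed taxon and nothing else — so the group is monophyletic.

Yes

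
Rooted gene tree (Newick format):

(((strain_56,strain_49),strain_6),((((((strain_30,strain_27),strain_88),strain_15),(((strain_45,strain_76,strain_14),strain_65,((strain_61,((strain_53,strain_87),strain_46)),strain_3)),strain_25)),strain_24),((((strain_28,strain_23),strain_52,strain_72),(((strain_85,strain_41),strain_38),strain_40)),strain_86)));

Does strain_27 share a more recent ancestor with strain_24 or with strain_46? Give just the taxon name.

The MRCA of strain_27 and strain_46 subtends ((((strain_30,strain_27),strain_88),strain_15),(((strain_45,strain_76,strain_14),strain_65,((strain_61,((strain_53,strain_87),strain_46)),strain_3)),strain_25)) (14 taxa).
The MRCA of strain_27 and strain_24 subtends (((((strain_30,strain_27),strain_88),strain_15),(((strain_45,strain_76,strain_14),strain_65,((strain_61,((strain_53,strain_87),strain_46)),strain_3)),strain_25)),strain_24) (15 taxa).
The first is nested inside the second, so strain_27 shares a more recent common ancestor with strain_46.

strain_46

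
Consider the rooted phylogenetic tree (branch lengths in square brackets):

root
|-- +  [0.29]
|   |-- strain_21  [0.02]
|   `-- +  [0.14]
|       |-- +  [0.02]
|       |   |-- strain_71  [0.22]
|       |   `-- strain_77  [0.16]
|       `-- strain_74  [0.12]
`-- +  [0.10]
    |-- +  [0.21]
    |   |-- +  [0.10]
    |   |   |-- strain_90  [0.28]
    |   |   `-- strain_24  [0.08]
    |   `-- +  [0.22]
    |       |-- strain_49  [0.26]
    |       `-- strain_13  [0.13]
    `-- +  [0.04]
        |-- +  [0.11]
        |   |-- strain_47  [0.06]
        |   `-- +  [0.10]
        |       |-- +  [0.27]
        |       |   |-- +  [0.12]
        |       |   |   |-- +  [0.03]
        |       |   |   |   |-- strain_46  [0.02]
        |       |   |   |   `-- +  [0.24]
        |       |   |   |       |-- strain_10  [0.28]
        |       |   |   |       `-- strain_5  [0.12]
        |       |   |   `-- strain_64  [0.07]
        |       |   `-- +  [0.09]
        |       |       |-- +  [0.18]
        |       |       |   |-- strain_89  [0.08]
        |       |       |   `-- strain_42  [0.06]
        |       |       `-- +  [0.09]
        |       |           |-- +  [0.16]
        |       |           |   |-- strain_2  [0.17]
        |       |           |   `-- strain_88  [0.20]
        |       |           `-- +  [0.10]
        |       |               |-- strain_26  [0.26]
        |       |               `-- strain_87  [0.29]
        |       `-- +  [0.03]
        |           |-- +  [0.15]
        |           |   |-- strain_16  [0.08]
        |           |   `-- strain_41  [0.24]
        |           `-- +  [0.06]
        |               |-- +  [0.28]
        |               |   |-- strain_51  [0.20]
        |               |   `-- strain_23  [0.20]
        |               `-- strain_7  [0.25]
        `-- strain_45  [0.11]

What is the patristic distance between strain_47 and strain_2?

0.94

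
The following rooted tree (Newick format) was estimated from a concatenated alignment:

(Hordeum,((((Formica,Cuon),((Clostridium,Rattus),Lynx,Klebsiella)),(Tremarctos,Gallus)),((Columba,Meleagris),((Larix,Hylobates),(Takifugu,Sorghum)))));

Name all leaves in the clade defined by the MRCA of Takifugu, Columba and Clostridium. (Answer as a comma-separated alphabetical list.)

Tracing Takifugu: it sits inside (Takifugu,Sorghum).
Tracing Columba: it sits inside (Columba,Meleagris).
Tracing Clostridium: it sits inside (Clostridium,Rattus).
The smallest clade enclosing all 3 is ((((Formica,Cuon),((Clostridium,Rattus),Lynx,Klebsiella)),(Tremarctos,Gallus)),((Columba,Meleagris),((Larix,Hylobates),(Takifugu,Sorghum)))); the answer is its 14 terminal taxa in alphabetical order.

Clostridium, Columba, Cuon, Formica, Gallus, Hylobates, Klebsiella, Larix, Lynx, Meleagris, Rattus, Sorghum, Takifugu, Tremarctos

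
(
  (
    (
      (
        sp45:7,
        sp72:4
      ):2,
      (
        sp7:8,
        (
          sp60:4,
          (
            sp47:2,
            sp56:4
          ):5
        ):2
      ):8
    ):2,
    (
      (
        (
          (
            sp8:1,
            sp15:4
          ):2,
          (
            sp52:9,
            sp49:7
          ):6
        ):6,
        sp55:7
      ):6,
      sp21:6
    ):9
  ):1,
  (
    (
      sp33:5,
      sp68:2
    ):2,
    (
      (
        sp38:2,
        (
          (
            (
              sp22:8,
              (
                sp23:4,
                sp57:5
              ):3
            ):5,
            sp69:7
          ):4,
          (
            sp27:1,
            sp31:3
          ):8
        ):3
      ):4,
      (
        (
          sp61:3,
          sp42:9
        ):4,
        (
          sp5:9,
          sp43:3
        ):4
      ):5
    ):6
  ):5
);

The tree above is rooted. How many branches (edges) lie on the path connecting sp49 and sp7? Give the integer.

The MRCA of sp49 and sp7 is the node subtending (((sp45,sp72),(sp7,(sp60,(sp47,sp56)))),((((sp8,sp15),(sp52,sp49)),sp55),sp21)).
From sp49 up to that node: 5 branches. From sp7 up to the same node: 3 branches. Total: 5 + 3 = 8.

8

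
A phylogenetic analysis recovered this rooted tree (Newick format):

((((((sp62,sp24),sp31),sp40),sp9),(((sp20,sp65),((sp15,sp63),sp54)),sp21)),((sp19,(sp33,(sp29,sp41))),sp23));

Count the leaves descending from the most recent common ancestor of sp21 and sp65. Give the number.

The MRCA of sp21 and sp65 is the node subtending (((sp20,sp65),((sp15,sp63),sp54)),sp21).
That clade contains 6 terminal taxa: sp15, sp20, sp21, sp54, sp63, sp65.

6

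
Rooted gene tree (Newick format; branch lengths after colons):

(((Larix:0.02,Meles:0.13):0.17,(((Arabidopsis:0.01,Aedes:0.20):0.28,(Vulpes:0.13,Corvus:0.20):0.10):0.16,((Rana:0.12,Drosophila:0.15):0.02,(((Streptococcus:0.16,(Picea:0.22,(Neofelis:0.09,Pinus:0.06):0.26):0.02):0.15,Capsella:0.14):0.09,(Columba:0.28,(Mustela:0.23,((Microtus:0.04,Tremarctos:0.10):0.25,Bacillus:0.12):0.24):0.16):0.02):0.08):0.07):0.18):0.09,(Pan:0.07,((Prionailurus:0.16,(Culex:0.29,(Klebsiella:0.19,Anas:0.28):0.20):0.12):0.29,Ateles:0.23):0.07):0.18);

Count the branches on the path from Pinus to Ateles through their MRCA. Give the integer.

The MRCA of Pinus and Ateles is the root of the tree.
From Pinus up to that node: 9 branches. From Ateles up to the same node: 3 branches. Total: 9 + 3 = 12.

12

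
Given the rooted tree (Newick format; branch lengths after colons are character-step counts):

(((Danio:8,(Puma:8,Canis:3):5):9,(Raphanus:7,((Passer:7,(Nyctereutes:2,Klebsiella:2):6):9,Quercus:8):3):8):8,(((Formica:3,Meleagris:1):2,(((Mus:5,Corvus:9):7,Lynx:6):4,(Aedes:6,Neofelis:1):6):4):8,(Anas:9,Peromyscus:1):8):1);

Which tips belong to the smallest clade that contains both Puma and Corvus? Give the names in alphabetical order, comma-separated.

Aedes, Anas, Canis, Corvus, Danio, Formica, Klebsiella, Lynx, Meleagris, Mus, Neofelis, Nyctereutes, Passer, Peromyscus, Puma, Quercus, Raphanus

Tracing Puma: it sits inside (Puma,Canis).
Tracing Corvus: it sits inside (Mus,Corvus).
The smallest clade enclosing both is the whole tree (their MRCA is the root), so the answer is all 17 tips in alphabetical order.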